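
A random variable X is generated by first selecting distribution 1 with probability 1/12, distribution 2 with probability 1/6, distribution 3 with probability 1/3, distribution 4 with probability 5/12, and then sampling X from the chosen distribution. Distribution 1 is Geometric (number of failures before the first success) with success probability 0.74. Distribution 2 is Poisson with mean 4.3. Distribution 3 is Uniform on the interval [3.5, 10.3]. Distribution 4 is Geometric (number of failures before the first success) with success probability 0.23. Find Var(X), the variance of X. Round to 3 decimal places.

Per component, 1: μ=0.351351, E[X²]=0.598247; 2: μ=4.3, E[X²]=22.79; 3: μ=6.9, E[X²]=51.4633; 4: μ=3.34783, E[X²]=25.7637.
E[X] = 0.0833333·0.351351 + 0.166667·4.3 + 0.333333·6.9 + 0.416667·3.34783 = 4.44087.
E[X²] = 0.0833333·0.598247 + 0.166667·22.79 + 0.333333·51.4633 + 0.416667·25.7637 = 31.7375.
Var(X) = E[X²] − (E[X])² = 31.7375 − 19.7214 = 12.0162.

12.016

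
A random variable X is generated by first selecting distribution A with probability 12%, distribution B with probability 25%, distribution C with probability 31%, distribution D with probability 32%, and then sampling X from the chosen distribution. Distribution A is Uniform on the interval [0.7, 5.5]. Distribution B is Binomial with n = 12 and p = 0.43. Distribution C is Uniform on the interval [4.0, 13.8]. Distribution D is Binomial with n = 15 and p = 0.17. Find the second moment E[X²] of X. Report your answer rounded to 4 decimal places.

38.5695

For each component E[X²] = Var + (mean)², giving A: 11.53; B: 29.5668; C: 87.2133; D: 8.619.
Overall E[X²] = 0.12·11.53 + 0.25·29.5668 + 0.31·87.2133 + 0.32·8.619 = 38.5695.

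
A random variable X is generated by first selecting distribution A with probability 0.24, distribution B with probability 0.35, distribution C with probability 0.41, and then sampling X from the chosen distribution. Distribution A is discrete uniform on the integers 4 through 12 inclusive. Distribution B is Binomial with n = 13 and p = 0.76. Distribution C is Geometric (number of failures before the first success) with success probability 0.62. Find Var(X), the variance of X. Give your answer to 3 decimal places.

Per component, A: μ=8, E[X²]=70.6667; B: μ=9.88, E[X²]=99.9856; C: μ=0.612903, E[X²]=1.3642.
E[X] = 0.24·8 + 0.35·9.88 + 0.41·0.612903 = 5.62929.
E[X²] = 0.24·70.6667 + 0.35·99.9856 + 0.41·1.3642 = 52.5143.
Var(X) = E[X²] − (E[X])² = 52.5143 − 31.6889 = 20.8254.

20.825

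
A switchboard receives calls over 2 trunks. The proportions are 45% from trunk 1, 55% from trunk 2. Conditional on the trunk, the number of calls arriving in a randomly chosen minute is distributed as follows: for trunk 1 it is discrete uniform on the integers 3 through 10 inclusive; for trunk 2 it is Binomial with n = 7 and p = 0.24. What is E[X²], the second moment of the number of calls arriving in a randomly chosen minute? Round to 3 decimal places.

For each component E[X²] = Var + (mean)², giving 1: 47.5; 2: 4.0992.
Overall E[X²] = 0.45·47.5 + 0.55·4.0992 = 23.6296.

23.630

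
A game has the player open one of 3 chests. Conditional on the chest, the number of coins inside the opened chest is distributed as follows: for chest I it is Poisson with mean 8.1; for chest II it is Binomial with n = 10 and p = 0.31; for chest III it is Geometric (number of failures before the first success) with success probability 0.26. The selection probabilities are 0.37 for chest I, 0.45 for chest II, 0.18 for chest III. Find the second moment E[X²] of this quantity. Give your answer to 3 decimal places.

35.988

For each component E[X²] = Var + (mean)², giving I: 73.71; II: 11.749; III: 19.0473.
Overall E[X²] = 0.37·73.71 + 0.45·11.749 + 0.18·19.0473 = 35.9883.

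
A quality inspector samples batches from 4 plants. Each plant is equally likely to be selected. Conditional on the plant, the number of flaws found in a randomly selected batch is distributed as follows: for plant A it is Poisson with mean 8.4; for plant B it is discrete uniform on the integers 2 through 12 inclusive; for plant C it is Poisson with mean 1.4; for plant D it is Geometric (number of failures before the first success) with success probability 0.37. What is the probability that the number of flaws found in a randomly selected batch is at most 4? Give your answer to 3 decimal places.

Conditional on each plant, P(X ≤ 4): A: 0.0789083; B: 0.272727; C: 0.985747; D: 0.900756.
By total probability, P(X ≤ 4) = 0.25·0.0789083 + 0.25·0.272727 + 0.25·0.985747 + 0.25·0.900756 = 0.559535.

0.560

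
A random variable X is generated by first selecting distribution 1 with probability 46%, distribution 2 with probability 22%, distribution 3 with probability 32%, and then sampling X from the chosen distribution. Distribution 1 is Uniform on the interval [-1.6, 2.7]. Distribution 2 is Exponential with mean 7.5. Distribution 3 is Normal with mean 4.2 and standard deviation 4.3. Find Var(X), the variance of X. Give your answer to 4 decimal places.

Per component, 1: μ=0.55, E[X²]=1.84333; 2: μ=7.5, E[X²]=112.5; 3: μ=4.2, E[X²]=36.13.
E[X] = 0.46·0.55 + 0.22·7.5 + 0.32·4.2 = 3.247.
E[X²] = 0.46·1.84333 + 0.22·112.5 + 0.32·36.13 = 37.1595.
Var(X) = E[X²] − (E[X])² = 37.1595 − 10.543 = 26.6165.

26.6165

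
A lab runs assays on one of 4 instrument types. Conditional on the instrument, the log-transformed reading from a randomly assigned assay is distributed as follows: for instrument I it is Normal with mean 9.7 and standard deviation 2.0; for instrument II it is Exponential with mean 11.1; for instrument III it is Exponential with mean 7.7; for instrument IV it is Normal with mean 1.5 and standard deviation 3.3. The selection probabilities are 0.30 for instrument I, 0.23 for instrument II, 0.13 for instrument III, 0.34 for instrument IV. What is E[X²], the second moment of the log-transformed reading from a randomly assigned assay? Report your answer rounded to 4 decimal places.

For each component E[X²] = Var + (mean)², giving I: 98.09; II: 246.42; III: 118.58; IV: 13.14.
Overall E[X²] = 0.3·98.09 + 0.23·246.42 + 0.13·118.58 + 0.34·13.14 = 105.987.

105.9866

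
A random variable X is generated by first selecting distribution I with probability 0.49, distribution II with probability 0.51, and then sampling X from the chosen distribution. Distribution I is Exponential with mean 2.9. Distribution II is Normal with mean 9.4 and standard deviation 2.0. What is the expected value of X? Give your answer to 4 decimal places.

6.2150

Component means — I: 2.9; II: 9.4.
E[X] = 0.49·2.9 + 0.51·9.4 = 6.215.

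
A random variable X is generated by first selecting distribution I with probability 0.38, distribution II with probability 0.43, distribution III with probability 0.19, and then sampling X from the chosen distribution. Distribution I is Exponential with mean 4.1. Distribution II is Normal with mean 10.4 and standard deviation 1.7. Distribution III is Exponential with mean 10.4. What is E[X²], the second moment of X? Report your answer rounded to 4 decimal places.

101.6279

For each component E[X²] = Var + (mean)², giving I: 33.62; II: 111.05; III: 216.32.
Overall E[X²] = 0.38·33.62 + 0.43·111.05 + 0.19·216.32 = 101.628.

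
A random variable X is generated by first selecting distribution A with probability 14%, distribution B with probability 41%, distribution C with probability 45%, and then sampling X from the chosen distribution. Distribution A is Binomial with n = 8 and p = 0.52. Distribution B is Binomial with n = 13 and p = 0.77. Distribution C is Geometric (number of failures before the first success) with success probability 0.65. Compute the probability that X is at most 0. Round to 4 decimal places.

0.2929

Conditional on each component, P(X ≤ 0): A: 0.00281793; B: 5.04036e-09; C: 0.65.
By total probability, P(X ≤ 0) = 0.14·0.00281793 + 0.41·5.04036e-09 + 0.45·0.65 = 0.292895.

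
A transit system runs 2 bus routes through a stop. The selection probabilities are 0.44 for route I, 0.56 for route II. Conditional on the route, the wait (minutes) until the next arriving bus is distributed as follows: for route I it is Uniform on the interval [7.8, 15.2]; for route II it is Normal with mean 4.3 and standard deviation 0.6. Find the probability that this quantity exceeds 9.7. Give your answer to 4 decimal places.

0.3270

Conditional on each route, P(X > 9.7): I: 0.743243; II: 0.
By total probability, P(X > 9.7) = 0.44·0.743243 + 0.56·0 = 0.327027.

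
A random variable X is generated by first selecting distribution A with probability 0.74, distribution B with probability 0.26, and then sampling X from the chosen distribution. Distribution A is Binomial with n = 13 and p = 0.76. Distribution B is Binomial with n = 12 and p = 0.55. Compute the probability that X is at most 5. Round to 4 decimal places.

Conditional on each component, P(X ≤ 5): A: 0.004309; B: 0.260685.
By total probability, P(X ≤ 5) = 0.74·0.004309 + 0.26·0.260685 = 0.0709668.

0.0710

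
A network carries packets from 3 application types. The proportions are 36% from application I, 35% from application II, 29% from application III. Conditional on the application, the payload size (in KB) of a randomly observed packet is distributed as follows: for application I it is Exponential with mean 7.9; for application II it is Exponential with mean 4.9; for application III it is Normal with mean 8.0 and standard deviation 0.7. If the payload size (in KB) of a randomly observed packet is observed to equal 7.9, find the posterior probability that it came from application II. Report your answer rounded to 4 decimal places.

Likelihoods f(7.9 | ·): I: 0.046567; II: 0.0407019; III: 0.564132.
Posterior ∝ prior × likelihood. Numerator for II: 0.35·0.0407019 = 0.0142457.
Normalizing constant: 0.36·0.046567 + 0.35·0.0407019 + 0.29·0.564132 = 0.194608.
P(II | observation) = 0.0142457 / 0.194608 = 0.0732019.

0.0732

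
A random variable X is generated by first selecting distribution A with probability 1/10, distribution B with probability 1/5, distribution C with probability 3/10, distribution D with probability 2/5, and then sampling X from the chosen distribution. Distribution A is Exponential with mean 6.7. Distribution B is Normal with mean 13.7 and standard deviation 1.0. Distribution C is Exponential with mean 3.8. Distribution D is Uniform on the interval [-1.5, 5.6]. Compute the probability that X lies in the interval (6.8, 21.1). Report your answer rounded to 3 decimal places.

Conditional on each component, P(6.8 < X < 21.1): A: 0.319545; B: 1; C: 0.163171; D: 0.
By total probability, P(6.8 < X < 21.1) = 0.1·0.319545 + 0.2·1 + 0.3·0.163171 + 0.4·0 = 0.280906.

0.281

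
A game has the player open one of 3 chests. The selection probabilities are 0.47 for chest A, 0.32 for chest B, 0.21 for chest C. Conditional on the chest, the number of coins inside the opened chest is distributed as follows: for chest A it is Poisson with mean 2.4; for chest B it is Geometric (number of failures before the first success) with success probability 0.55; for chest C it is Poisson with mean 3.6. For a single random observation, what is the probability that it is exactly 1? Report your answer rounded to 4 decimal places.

Conditional on each chest, P(X = 1): A: 0.217723; B: 0.2475; C: 0.0983654.
By total probability, P(X = 1) = 0.47·0.217723 + 0.32·0.2475 + 0.21·0.0983654 = 0.202187.

0.2022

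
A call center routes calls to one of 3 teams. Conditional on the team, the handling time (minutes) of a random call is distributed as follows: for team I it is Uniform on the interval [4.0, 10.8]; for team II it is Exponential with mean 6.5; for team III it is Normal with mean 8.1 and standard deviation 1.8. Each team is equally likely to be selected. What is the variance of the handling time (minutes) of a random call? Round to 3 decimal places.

Per component, I: μ=7.4, E[X²]=58.6133; II: μ=6.5, E[X²]=84.5; III: μ=8.1, E[X²]=68.85.
E[X] = 0.333333·7.4 + 0.333333·6.5 + 0.333333·8.1 = 7.33333.
E[X²] = 0.333333·58.6133 + 0.333333·84.5 + 0.333333·68.85 = 70.6544.
Var(X) = E[X²] − (E[X])² = 70.6544 − 53.7778 = 16.8767.

16.877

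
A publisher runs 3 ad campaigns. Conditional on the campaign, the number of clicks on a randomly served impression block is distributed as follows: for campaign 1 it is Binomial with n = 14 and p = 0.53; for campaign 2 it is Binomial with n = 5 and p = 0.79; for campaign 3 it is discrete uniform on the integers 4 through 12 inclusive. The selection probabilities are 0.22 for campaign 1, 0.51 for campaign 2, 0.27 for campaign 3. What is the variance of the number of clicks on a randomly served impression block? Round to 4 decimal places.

6.6199

Per component, 1: μ=7.42, E[X²]=58.5438; 2: μ=3.95, E[X²]=16.432; 3: μ=8, E[X²]=70.6667.
E[X] = 0.22·7.42 + 0.51·3.95 + 0.27·8 = 5.8069.
E[X²] = 0.22·58.5438 + 0.51·16.432 + 0.27·70.6667 = 40.34.
Var(X) = E[X²] − (E[X])² = 40.34 − 33.7201 = 6.61987.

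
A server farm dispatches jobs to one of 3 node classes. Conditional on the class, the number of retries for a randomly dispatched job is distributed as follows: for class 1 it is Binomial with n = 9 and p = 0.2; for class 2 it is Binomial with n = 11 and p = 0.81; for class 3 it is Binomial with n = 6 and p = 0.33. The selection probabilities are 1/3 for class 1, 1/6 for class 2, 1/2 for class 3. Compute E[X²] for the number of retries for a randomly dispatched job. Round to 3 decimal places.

17.697

For each component E[X²] = Var + (mean)², giving 1: 4.68; 2: 81.081; 3: 5.247.
Overall E[X²] = 0.333333·4.68 + 0.166667·81.081 + 0.5·5.247 = 17.697.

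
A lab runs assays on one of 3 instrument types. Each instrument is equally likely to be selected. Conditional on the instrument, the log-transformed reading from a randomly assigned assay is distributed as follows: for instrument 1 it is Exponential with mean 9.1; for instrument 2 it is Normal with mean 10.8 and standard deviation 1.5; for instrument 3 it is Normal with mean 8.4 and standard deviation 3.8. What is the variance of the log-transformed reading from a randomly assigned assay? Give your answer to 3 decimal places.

Per component, 1: μ=9.1, E[X²]=165.62; 2: μ=10.8, E[X²]=118.89; 3: μ=8.4, E[X²]=85.
E[X] = 0.333333·9.1 + 0.333333·10.8 + 0.333333·8.4 = 9.43333.
E[X²] = 0.333333·165.62 + 0.333333·118.89 + 0.333333·85 = 123.17.
Var(X) = E[X²] − (E[X])² = 123.17 − 88.9878 = 34.1822.

34.182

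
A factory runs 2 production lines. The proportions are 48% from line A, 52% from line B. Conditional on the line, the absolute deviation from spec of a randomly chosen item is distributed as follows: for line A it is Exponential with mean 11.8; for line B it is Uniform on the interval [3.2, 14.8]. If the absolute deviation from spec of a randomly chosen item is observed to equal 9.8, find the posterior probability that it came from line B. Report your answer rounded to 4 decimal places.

Likelihoods f(9.8 | ·): A: 0.0369345; B: 0.0862069.
Posterior ∝ prior × likelihood. Numerator for B: 0.52·0.0862069 = 0.0448276.
Normalizing constant: 0.48·0.0369345 + 0.52·0.0862069 = 0.0625562.
P(B | observation) = 0.0448276 / 0.0625562 = 0.716597.

0.7166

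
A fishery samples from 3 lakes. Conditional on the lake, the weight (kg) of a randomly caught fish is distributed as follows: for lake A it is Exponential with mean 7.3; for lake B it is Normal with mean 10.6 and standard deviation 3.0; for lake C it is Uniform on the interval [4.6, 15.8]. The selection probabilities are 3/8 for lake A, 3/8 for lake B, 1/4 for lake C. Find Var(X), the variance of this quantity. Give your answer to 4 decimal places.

28.3069

Per component, A: μ=7.3, E[X²]=106.58; B: μ=10.6, E[X²]=121.36; C: μ=10.2, E[X²]=114.493.
E[X] = 0.375·7.3 + 0.375·10.6 + 0.25·10.2 = 9.2625.
E[X²] = 0.375·106.58 + 0.375·121.36 + 0.25·114.493 = 114.101.
Var(X) = E[X²] − (E[X])² = 114.101 − 85.7939 = 28.3069.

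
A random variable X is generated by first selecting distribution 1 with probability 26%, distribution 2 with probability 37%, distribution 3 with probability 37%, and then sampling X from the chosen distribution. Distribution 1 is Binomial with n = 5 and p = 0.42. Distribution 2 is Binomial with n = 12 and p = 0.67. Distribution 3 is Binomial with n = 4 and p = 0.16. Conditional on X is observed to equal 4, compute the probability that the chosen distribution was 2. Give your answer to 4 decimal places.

Likelihoods P(X=4 | ·): 1: 0.0902392; 2: 0.0140287; 3: 0.00065536.
Posterior ∝ prior × likelihood. Numerator for 2: 0.37·0.0140287 = 0.0051906.
Normalizing constant: 0.26·0.0902392 + 0.37·0.0140287 + 0.37·0.00065536 = 0.0288953.
P(2 | observation) = 0.0051906 / 0.0288953 = 0.179635.

0.1796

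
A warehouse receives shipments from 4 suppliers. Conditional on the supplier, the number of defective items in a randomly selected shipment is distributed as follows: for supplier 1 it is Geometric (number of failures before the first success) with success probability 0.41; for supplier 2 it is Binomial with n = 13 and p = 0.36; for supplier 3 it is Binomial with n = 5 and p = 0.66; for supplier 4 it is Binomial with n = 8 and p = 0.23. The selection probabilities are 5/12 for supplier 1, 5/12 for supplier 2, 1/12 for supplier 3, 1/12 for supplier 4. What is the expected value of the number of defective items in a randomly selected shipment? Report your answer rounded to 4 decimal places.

2.9779

Component means — 1: 1.43902; 2: 4.68; 3: 3.3; 4: 1.84.
E[X] = 0.416667·1.43902 + 0.416667·4.68 + 0.0833333·3.3 + 0.0833333·1.84 = 2.97793.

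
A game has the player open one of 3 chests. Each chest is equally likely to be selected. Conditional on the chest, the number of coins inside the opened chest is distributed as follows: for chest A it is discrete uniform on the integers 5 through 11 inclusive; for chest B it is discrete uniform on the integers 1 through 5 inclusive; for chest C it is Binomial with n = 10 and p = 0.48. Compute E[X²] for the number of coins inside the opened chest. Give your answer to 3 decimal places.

34.845

For each component E[X²] = Var + (mean)², giving A: 68; B: 11; C: 25.536.
Overall E[X²] = 0.333333·68 + 0.333333·11 + 0.333333·25.536 = 34.8453.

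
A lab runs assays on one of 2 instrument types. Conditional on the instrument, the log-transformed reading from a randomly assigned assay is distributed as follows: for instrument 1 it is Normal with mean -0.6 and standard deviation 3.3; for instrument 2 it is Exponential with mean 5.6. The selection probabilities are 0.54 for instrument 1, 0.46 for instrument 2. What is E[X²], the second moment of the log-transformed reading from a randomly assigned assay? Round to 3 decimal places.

For each component E[X²] = Var + (mean)², giving 1: 11.25; 2: 62.72.
Overall E[X²] = 0.54·11.25 + 0.46·62.72 = 34.9262.

34.926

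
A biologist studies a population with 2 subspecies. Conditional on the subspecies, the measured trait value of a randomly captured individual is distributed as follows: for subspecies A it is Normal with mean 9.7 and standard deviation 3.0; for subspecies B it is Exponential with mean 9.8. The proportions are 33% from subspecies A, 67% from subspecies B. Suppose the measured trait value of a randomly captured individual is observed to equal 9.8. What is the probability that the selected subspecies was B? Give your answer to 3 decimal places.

Likelihoods f(9.8 | ·): A: 0.132907; B: 0.0375387.
Posterior ∝ prior × likelihood. Numerator for B: 0.67·0.0375387 = 0.0251509.
Normalizing constant: 0.33·0.132907 + 0.67·0.0375387 = 0.0690102.
P(B | observation) = 0.0251509 / 0.0690102 = 0.364452.

0.364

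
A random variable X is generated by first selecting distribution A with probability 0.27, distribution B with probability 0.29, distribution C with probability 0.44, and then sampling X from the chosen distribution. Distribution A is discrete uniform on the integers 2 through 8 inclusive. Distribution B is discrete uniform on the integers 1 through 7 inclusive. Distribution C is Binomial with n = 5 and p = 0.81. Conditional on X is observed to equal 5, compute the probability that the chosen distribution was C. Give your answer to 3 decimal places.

0.657

Likelihoods P(X=5 | ·): A: 0.142857; B: 0.142857; C: 0.348678.
Posterior ∝ prior × likelihood. Numerator for C: 0.44·0.348678 = 0.153419.
Normalizing constant: 0.27·0.142857 + 0.29·0.142857 + 0.44·0.348678 = 0.233419.
P(C | observation) = 0.153419 / 0.233419 = 0.657268.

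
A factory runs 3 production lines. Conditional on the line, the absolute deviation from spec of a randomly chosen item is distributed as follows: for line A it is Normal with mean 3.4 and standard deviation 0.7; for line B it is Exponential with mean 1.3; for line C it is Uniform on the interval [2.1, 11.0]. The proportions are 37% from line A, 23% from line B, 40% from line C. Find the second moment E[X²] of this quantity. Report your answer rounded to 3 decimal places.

For each component E[X²] = Var + (mean)², giving A: 12.05; B: 3.38; C: 49.5033.
Overall E[X²] = 0.37·12.05 + 0.23·3.38 + 0.4·49.5033 = 25.0372.

25.037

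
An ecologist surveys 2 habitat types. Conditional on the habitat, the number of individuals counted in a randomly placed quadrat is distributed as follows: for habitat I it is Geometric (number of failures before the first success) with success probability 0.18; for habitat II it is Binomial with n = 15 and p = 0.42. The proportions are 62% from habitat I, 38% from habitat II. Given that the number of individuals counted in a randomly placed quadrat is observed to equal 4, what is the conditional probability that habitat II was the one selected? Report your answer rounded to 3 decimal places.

Likelihoods P(X=4 | ·): I: 0.0813819; II: 0.10613.
Posterior ∝ prior × likelihood. Numerator for II: 0.38·0.10613 = 0.0403294.
Normalizing constant: 0.62·0.0813819 + 0.38·0.10613 = 0.0907861.
P(II | observation) = 0.0403294 / 0.0907861 = 0.444224.

0.444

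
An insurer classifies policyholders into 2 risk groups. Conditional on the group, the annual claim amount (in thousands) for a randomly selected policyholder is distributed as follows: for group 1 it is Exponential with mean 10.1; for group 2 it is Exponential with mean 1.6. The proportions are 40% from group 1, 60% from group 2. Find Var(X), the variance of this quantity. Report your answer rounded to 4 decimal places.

Per component, 1: μ=10.1, E[X²]=204.02; 2: μ=1.6, E[X²]=5.12.
E[X] = 0.4·10.1 + 0.6·1.6 = 5.
E[X²] = 0.4·204.02 + 0.6·5.12 = 84.68.
Var(X) = E[X²] − (E[X])² = 84.68 − 25 = 59.68.

59.6800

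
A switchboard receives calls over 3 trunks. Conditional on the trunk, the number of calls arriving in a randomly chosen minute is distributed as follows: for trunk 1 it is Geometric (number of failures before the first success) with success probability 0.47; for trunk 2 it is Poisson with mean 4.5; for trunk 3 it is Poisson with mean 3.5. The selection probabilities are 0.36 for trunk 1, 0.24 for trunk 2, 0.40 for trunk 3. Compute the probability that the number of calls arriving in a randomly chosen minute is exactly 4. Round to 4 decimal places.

Conditional on each trunk, P(X = 4): 1: 0.0370853; 2: 0.189808; 3: 0.188812.
By total probability, P(X = 4) = 0.36·0.0370853 + 0.24·0.189808 + 0.4·0.188812 = 0.134429.

0.1344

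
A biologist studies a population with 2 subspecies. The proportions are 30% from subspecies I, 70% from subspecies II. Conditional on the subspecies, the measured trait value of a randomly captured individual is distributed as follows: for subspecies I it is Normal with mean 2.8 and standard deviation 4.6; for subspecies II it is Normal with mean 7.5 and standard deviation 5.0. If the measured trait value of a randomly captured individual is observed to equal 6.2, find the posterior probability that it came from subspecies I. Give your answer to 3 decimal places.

0.268

Likelihoods f(6.2 | ·): I: 0.0659966; II: 0.0771367.
Posterior ∝ prior × likelihood. Numerator for I: 0.3·0.0659966 = 0.019799.
Normalizing constant: 0.3·0.0659966 + 0.7·0.0771367 = 0.0737947.
P(I | observation) = 0.019799 / 0.0737947 = 0.268298.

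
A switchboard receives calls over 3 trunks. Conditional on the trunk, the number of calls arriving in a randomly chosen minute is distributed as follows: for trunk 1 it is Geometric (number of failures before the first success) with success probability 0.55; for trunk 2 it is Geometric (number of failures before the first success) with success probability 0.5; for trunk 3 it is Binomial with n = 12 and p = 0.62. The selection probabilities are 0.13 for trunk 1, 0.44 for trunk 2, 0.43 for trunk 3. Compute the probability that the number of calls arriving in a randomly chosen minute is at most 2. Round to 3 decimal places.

Conditional on each trunk, P(X ≤ 2): 1: 0.908875; 2: 0.875; 3: 0.00177937.
By total probability, P(X ≤ 2) = 0.13·0.908875 + 0.44·0.875 + 0.43·0.00177937 = 0.503919.

0.504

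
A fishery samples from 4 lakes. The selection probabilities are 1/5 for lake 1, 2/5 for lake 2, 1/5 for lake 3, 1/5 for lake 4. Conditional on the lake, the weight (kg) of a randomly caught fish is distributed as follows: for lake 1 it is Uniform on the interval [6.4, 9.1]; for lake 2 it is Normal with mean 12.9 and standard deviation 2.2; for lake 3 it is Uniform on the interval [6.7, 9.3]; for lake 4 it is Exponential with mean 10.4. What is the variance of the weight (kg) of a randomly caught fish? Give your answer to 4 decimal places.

Per component, 1: μ=7.75, E[X²]=60.67; 2: μ=12.9, E[X²]=171.25; 3: μ=8, E[X²]=64.5633; 4: μ=10.4, E[X²]=216.32.
E[X] = 0.2·7.75 + 0.4·12.9 + 0.2·8 + 0.2·10.4 = 10.39.
E[X²] = 0.2·60.67 + 0.4·171.25 + 0.2·64.5633 + 0.2·216.32 = 136.811.
Var(X) = E[X²] − (E[X])² = 136.811 − 107.952 = 28.8586.

28.8586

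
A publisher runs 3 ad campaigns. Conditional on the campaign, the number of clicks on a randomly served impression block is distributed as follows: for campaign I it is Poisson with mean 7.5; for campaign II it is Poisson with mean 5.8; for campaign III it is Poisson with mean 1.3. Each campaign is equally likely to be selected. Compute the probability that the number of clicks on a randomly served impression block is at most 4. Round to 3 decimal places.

0.478

Conditional on each campaign, P(X ≤ 4): I: 0.132062; II: 0.312718; III: 0.989337.
By total probability, P(X ≤ 4) = 0.333333·0.132062 + 0.333333·0.312718 + 0.333333·0.989337 = 0.478039.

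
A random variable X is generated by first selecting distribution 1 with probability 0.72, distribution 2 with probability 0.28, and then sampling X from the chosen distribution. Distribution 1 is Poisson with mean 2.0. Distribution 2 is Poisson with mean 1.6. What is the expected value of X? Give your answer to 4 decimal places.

Component means — 1: 2; 2: 1.6.
E[X] = 0.72·2 + 0.28·1.6 = 1.888.

1.8880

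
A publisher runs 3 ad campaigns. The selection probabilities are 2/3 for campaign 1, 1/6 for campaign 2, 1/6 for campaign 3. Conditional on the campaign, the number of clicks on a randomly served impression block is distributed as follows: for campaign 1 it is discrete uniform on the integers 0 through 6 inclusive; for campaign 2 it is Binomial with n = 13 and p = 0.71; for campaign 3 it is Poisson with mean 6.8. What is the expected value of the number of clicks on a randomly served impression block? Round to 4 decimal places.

Component means — 1: 3; 2: 9.23; 3: 6.8.
E[X] = 0.666667·3 + 0.166667·9.23 + 0.166667·6.8 = 4.67167.

4.6717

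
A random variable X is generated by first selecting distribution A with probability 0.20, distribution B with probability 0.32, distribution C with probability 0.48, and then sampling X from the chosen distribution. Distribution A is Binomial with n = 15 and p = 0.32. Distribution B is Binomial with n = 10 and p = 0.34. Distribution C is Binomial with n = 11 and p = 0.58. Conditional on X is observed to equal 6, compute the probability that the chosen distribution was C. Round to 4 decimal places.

0.6750

Likelihoods P(X=6 | ·): A: 0.167064; B: 0.0615557; C: 0.229856.
Posterior ∝ prior × likelihood. Numerator for C: 0.48·0.229856 = 0.110331.
Normalizing constant: 0.2·0.167064 + 0.32·0.0615557 + 0.48·0.229856 = 0.163442.
P(C | observation) = 0.110331 / 0.163442 = 0.675048.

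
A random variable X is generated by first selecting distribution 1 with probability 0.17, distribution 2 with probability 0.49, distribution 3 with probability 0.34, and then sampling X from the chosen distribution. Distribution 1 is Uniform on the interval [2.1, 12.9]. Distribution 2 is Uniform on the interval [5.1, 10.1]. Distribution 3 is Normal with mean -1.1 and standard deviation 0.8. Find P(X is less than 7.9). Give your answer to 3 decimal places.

Conditional on each component, P(X < 7.9): 1: 0.537037; 2: 0.56; 3: 1.
By total probability, P(X < 7.9) = 0.17·0.537037 + 0.49·0.56 + 0.34·1 = 0.705696.

0.706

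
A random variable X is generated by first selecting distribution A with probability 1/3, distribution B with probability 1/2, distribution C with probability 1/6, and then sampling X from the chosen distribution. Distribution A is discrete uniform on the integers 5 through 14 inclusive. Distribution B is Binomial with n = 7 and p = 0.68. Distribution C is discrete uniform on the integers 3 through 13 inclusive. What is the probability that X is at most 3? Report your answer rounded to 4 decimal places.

0.0919

Conditional on each component, P(X ≤ 3): A: 0; B: 0.153434; C: 0.0909091.
By total probability, P(X ≤ 3) = 0.333333·0 + 0.5·0.153434 + 0.166667·0.0909091 = 0.0918687.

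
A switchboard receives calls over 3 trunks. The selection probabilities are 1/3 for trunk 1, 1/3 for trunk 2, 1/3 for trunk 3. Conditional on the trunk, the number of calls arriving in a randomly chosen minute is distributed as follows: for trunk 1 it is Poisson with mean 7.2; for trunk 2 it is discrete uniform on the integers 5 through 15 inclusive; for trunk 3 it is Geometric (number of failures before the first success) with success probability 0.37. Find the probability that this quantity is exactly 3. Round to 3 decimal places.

Conditional on each trunk, P(X = 3): 1: 0.0464436; 2: 0; 3: 0.0925174.
By total probability, P(X = 3) = 0.333333·0.0464436 + 0.333333·0 + 0.333333·0.0925174 = 0.0463203.

0.046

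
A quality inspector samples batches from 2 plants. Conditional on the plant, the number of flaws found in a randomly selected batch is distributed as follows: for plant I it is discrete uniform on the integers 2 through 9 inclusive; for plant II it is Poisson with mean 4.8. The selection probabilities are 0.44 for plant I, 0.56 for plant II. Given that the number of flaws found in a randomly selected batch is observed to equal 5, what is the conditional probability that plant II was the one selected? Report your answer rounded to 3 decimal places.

Likelihoods P(X=5 | ·): I: 0.125; II: 0.174748.
Posterior ∝ prior × likelihood. Numerator for II: 0.56·0.174748 = 0.0978587.
Normalizing constant: 0.44·0.125 + 0.56·0.174748 = 0.152859.
P(II | observation) = 0.0978587 / 0.152859 = 0.640191.

0.640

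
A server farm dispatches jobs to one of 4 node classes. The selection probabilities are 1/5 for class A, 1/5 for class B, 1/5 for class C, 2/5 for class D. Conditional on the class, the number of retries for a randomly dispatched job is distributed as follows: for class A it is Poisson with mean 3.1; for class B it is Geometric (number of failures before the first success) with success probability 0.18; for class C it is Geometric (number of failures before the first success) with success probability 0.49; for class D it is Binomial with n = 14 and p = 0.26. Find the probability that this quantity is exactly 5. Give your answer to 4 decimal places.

0.1015

Conditional on each class, P(X = 5): A: 0.107477; B: 0.0667332; C: 0.0169062; D: 0.158276.
By total probability, P(X = 5) = 0.2·0.107477 + 0.2·0.0667332 + 0.2·0.0169062 + 0.4·0.158276 = 0.101534.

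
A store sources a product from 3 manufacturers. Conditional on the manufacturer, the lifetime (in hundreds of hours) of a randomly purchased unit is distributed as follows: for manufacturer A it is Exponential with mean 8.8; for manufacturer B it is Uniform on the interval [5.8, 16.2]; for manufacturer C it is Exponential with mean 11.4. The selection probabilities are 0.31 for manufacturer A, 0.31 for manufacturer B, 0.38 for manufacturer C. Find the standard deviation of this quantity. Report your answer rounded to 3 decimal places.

8.801

Per component, A: μ=8.8, E[X²]=154.88; B: μ=11, E[X²]=130.013; C: μ=11.4, E[X²]=259.92.
E[X] = 0.31·8.8 + 0.31·11 + 0.38·11.4 = 10.47.
E[X²] = 0.31·154.88 + 0.31·130.013 + 0.38·259.92 = 187.087.
Var(X) = E[X²] − (E[X])² = 187.087 − 109.621 = 77.4656.
SD(X) = √77.4656 = 8.80146.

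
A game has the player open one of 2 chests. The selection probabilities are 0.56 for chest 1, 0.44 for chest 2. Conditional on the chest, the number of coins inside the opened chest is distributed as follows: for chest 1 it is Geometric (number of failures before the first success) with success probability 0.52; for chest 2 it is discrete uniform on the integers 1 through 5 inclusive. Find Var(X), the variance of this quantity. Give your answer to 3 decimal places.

2.937

Per component, 1: μ=0.923077, E[X²]=2.62722; 2: μ=3, E[X²]=11.
E[X] = 0.56·0.923077 + 0.44·3 = 1.83692.
E[X²] = 0.56·2.62722 + 0.44·11 = 6.31124.
Var(X) = E[X²] − (E[X])² = 6.31124 − 3.37429 = 2.93696.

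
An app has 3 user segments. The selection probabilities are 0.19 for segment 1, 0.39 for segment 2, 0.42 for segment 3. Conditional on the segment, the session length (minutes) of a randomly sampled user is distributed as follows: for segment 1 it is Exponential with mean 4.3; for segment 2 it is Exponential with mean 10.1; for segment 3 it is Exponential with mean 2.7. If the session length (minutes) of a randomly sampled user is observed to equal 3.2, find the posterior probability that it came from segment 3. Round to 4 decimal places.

0.4919

Likelihoods f(3.2 | ·): 1: 0.110493; 2: 0.0721241; 3: 0.113218.
Posterior ∝ prior × likelihood. Numerator for 3: 0.42·0.113218 = 0.0475517.
Normalizing constant: 0.19·0.110493 + 0.39·0.0721241 + 0.42·0.113218 = 0.0966738.
P(3 | observation) = 0.0475517 / 0.0966738 = 0.491878.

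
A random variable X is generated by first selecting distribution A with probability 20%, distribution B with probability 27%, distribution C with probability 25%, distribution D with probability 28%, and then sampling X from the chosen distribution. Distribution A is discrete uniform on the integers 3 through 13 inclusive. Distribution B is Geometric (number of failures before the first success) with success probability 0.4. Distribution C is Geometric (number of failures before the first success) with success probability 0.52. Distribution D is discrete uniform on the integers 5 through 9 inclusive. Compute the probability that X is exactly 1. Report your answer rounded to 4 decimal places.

0.1272

Conditional on each component, P(X = 1): A: 0; B: 0.24; C: 0.2496; D: 0.
By total probability, P(X = 1) = 0.2·0 + 0.27·0.24 + 0.25·0.2496 + 0.28·0 = 0.1272.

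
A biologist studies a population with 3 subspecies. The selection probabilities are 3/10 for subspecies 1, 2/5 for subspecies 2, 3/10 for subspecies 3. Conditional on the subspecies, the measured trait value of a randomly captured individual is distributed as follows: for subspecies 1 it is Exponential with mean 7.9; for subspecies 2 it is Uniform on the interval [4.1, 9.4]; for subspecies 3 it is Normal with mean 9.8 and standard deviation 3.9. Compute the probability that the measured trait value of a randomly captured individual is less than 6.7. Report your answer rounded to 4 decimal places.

Conditional on each subspecies, P(X < 6.7): 1: 0.571773; 2: 0.490566; 3: 0.213344.
By total probability, P(X < 6.7) = 0.3·0.571773 + 0.4·0.490566 + 0.3·0.213344 = 0.431761.

0.4318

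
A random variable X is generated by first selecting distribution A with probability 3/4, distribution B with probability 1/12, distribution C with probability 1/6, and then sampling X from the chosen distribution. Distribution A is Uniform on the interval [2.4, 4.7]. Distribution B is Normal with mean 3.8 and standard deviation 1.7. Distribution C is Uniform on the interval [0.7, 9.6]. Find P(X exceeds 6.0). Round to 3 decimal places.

0.076

Conditional on each component, P(X > 6.0): A: 0; B: 0.0978124; C: 0.404494.
By total probability, P(X > 6.0) = 0.75·0 + 0.0833333·0.0978124 + 0.166667·0.404494 = 0.0755668.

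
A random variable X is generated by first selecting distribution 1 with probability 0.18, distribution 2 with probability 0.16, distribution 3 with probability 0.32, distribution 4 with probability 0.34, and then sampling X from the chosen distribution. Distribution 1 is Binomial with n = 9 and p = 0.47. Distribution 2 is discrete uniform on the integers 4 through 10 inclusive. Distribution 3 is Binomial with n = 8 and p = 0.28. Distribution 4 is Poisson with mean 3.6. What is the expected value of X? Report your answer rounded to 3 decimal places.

Component means — 1: 4.23; 2: 7; 3: 2.24; 4: 3.6.
E[X] = 0.18·4.23 + 0.16·7 + 0.32·2.24 + 0.34·3.6 = 3.8222.

3.822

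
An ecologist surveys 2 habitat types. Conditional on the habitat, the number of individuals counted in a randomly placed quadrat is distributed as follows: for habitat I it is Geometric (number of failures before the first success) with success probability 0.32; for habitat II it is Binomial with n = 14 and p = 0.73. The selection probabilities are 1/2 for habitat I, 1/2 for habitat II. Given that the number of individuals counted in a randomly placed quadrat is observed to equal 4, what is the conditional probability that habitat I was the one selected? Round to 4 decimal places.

0.9915

Likelihoods P(X=4 | ·): I: 0.0684204; II: 0.000585279.
Posterior ∝ prior × likelihood. Numerator for I: 0.5·0.0684204 = 0.0342102.
Normalizing constant: 0.5·0.0684204 + 0.5·0.000585279 = 0.0345028.
P(I | observation) = 0.0342102 / 0.0345028 = 0.991518.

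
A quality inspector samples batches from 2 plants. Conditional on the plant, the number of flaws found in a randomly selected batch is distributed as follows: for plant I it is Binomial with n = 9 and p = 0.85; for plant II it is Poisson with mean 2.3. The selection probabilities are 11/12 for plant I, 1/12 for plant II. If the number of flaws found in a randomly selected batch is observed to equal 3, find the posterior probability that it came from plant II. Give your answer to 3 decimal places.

Likelihoods P(X=3 | ·): I: 0.000587602; II: 0.203308.
Posterior ∝ prior × likelihood. Numerator for II: 0.0833333·0.203308 = 0.0169424.
Normalizing constant: 0.916667·0.000587602 + 0.0833333·0.203308 = 0.017481.
P(II | observation) = 0.0169424 / 0.017481 = 0.969187.

0.969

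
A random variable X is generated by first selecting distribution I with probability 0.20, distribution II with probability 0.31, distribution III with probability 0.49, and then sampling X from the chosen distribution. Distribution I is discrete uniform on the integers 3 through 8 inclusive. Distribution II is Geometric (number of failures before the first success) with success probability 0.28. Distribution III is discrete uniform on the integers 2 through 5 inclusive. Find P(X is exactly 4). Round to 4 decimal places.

0.1792

Conditional on each component, P(X = 4): I: 0.166667; II: 0.0752468; III: 0.25.
By total probability, P(X = 4) = 0.2·0.166667 + 0.31·0.0752468 + 0.49·0.25 = 0.17916.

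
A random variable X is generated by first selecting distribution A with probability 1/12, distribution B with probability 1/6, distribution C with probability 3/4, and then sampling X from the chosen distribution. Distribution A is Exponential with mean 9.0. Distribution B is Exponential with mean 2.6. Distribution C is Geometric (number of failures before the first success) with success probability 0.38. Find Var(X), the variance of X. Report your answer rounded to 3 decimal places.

15.176

Per component, A: μ=9, E[X²]=162; B: μ=2.6, E[X²]=13.52; C: μ=1.63158, E[X²]=6.95568.
E[X] = 0.0833333·9 + 0.166667·2.6 + 0.75·1.63158 = 2.40702.
E[X²] = 0.0833333·162 + 0.166667·13.52 + 0.75·6.95568 = 20.9701.
Var(X) = E[X²] − (E[X])² = 20.9701 − 5.79373 = 15.1764.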